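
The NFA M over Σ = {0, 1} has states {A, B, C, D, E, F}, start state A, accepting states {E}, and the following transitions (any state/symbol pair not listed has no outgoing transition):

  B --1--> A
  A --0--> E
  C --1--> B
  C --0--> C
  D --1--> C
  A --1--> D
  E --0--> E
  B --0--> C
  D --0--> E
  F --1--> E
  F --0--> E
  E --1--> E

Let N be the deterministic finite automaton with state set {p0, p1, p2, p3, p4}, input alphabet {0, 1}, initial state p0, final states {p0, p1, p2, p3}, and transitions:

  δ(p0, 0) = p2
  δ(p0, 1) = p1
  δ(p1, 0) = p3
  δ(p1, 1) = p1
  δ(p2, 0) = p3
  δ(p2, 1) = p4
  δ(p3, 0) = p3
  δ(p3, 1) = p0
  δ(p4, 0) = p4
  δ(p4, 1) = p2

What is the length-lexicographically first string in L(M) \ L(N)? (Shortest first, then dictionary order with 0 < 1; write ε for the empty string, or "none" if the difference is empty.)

01

The string 01 is accepted by M but not by N.
No shorter string lies in the difference, and 01 is the lexicographically first length-2 string in L(M) \ L(N).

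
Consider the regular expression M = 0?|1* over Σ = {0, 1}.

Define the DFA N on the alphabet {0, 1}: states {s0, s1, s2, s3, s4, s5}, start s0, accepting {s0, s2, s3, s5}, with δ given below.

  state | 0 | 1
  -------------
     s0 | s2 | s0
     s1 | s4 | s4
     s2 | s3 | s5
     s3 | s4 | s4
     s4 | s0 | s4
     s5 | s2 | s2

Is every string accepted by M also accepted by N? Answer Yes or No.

Converting the expression M to a DFA (subset construction, then merging equivalent states) gives the minimal DFA with states {m0, m1, m2, m3}, start state m0, accepting states {m0, m1, m2} and transitions m0: 0→m1, 1→m2; m1: 0→m3, 1→m3; m2: 0→m3, 1→m2; m3: 0→m3, 1→m3.
Exploring the product automaton M × N from the start pair (m0, s0), following both machines on each input symbol, reaches 8 state pairs: (m0, s0), (m1, s2), (m2, s0), (m3, s3), (m3, s5), (m3, s2), (m3, s4), (m3, s0).
M accepts in {m0, m1, m2} and N accepts in {s0, s2, s3, s5}. The reachable pairs whose M-component is accepting are (m0, s0), (m1, s2), (m2, s0); in each of them the N-component is accepting too, so the product for L(M) \ L(N) (M-component accepting, N-component rejecting) has no reachable accepting pair and the difference is empty.
Hence every string in L(M) is also in L(N).

Yes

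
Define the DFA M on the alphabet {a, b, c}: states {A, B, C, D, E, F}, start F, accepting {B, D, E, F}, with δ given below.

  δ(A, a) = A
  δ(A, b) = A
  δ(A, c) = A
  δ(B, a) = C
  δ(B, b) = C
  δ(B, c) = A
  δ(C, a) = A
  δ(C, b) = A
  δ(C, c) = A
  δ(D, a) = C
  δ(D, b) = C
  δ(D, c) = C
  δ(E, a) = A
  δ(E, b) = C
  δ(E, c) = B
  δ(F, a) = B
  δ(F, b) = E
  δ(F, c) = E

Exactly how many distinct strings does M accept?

The useful subgraph on states {B, E, F} is acyclic, so L(M) is finite; the longest accepting path visits 3 useful states, giving maximum string length 2.
Counting accepting paths from F by length: 1 of length 0, 3 of length 1, 2 of length 2. Total 6.

6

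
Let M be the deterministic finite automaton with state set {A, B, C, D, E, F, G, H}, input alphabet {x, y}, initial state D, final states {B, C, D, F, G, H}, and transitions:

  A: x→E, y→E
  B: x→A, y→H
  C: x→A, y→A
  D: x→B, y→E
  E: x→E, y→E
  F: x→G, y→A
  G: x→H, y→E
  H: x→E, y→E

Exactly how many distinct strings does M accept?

3

The useful subgraph on states {B, D, H} is acyclic, so L(M) is finite; the longest accepting path visits 3 useful states, giving maximum string length 2.
Counting accepting paths from D by length: 1 of length 0, 1 of length 1, 1 of length 2. Total 3.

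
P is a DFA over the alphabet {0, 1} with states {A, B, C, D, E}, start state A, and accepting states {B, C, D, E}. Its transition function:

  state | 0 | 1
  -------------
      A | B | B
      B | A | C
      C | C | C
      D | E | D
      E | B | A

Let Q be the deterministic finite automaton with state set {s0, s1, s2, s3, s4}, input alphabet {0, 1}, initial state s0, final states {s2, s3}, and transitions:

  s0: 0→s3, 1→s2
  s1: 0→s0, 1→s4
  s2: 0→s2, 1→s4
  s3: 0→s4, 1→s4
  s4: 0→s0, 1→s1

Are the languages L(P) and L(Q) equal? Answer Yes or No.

The string 01 is accepted by P but rejected by Q.
So L(P) ≠ L(Q).

No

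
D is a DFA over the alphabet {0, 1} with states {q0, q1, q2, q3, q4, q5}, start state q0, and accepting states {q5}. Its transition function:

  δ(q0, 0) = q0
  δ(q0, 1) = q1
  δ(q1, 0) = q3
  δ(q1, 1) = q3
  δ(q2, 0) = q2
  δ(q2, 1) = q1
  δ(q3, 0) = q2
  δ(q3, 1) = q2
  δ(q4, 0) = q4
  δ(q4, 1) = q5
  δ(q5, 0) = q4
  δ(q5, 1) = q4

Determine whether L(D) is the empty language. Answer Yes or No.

Yes

The states reachable from the start state are {q0, q1, q2, q3}.
None of the accepting states {q5} is reachable, so no string is accepted and L(D) = ∅.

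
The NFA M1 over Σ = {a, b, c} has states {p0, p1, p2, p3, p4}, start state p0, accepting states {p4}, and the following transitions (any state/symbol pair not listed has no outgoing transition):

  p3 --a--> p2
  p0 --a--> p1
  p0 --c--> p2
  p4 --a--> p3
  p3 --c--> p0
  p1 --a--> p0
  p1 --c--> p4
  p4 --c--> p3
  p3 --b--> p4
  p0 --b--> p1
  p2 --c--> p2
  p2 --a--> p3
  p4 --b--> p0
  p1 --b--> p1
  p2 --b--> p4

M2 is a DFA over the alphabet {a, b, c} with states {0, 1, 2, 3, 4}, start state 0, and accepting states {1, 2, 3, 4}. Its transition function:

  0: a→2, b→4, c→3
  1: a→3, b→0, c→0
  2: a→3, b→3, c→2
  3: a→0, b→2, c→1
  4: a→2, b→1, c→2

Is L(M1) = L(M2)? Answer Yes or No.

The string bbc is accepted by M1 but rejected by M2.
So L(M1) ≠ L(M2).

No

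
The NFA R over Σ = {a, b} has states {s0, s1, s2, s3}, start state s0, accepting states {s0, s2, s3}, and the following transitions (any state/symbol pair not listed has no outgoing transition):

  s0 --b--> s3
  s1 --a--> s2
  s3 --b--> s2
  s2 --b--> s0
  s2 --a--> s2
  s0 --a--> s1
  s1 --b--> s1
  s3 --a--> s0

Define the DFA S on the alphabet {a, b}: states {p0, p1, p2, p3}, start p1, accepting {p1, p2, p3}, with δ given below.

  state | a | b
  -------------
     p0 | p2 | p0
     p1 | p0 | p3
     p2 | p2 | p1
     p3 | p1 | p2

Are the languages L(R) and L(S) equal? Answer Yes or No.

Exploring the product automaton R × S from the start pair (s0, p1), following both machines on each input symbol, reaches 4 state pairs: (s0, p1), (s1, p0), (s3, p3), (s2, p2).
R accepts in {s0, s2, s3} and S accepts in {p1, p2, p3}. In every reachable pair the two components are either both accepting — (s0, p1), (s3, p3), (s2, p2) — or both non-accepting, so no string is accepted by exactly one of the machines: L(R) \ L(S) and L(S) \ L(R) are both empty.
Hence every string is accepted by R iff it is accepted by S, and the two languages coincide.

Yes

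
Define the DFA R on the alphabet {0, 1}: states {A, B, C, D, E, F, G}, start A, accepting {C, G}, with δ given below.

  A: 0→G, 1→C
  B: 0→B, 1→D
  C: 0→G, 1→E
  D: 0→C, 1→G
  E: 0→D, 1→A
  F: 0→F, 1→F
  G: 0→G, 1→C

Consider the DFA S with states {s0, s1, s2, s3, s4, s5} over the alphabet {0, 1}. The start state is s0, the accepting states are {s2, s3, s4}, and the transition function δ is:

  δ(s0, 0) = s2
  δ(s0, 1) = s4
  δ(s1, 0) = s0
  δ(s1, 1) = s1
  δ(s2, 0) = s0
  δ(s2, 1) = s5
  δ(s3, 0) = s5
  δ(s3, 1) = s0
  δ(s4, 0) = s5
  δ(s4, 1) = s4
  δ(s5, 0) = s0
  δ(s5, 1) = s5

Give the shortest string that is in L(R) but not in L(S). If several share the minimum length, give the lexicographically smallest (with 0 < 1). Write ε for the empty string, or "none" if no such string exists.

00

The string 00 is accepted by R but not by S.
No shorter string lies in the difference, and 00 is the lexicographically first length-2 string in L(R) \ L(S).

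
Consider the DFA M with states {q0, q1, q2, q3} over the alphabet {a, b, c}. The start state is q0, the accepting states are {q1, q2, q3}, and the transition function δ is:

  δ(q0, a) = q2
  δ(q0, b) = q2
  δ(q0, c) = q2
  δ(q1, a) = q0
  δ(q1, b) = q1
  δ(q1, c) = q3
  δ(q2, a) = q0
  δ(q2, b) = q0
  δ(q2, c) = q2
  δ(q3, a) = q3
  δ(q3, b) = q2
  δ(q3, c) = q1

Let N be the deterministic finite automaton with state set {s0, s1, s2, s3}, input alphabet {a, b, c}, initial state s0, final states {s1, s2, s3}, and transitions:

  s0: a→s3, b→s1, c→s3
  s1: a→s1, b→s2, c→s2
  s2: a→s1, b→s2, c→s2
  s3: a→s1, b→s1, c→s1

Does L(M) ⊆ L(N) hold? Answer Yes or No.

Exploring the product automaton M × N from the start pair (q0, s0), following both machines on each input symbol, reaches 6 state pairs: (q0, s0), (q2, s3), (q2, s1), (q0, s1), (q0, s2), (q2, s2).
M accepts in {q1, q2, q3} and N accepts in {s1, s2, s3}. The reachable pairs whose M-component is accepting are (q2, s3), (q2, s1), (q2, s2); in each of them the N-component is accepting too, so the product for L(M) \ L(N) (M-component accepting, N-component rejecting) has no reachable accepting pair and the difference is empty.
Hence every string in L(M) is also in L(N).

Yes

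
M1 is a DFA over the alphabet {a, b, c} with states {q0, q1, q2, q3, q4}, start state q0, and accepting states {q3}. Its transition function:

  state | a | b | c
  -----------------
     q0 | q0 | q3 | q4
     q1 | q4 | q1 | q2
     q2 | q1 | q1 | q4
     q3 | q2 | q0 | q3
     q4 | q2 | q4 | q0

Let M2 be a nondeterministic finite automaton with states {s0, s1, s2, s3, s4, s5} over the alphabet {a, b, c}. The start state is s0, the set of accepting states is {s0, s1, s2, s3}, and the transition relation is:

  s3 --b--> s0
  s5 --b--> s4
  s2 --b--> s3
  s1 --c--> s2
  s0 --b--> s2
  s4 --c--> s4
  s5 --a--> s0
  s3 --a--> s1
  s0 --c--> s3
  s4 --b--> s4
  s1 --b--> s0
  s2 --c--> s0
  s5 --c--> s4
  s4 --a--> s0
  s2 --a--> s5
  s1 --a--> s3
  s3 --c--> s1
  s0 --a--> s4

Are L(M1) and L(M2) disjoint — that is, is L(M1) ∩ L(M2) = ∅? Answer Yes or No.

No

The string b is accepted by both M1 and M2.
Hence L(M1) ∩ L(M2) ≠ ∅.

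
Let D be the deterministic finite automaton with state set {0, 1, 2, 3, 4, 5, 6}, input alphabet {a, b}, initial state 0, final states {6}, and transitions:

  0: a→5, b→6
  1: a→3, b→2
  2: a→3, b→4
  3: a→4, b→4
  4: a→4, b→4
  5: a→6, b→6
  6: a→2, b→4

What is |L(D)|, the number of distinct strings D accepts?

3

The useful subgraph on states {0, 5, 6} is acyclic, so L(D) is finite; the longest accepting path visits 3 useful states, giving maximum string length 2.
Counting accepting paths from 0 by length: 1 of length 1, 2 of length 2. Total 3.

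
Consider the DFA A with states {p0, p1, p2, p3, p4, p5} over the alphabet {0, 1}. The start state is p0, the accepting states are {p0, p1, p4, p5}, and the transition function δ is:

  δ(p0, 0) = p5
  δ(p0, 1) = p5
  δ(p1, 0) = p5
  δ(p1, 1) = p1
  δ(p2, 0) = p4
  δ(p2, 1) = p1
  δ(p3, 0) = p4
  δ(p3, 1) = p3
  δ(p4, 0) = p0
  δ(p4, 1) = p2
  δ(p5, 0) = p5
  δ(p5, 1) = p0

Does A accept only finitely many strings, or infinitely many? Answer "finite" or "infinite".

State p0 is reachable from the start and can reach an accepting state, and it lies on the cycle p0 → p5 → p0.
Traversing that cycle any number of times yields accepted strings of unbounded length, so the language is infinite.

infinite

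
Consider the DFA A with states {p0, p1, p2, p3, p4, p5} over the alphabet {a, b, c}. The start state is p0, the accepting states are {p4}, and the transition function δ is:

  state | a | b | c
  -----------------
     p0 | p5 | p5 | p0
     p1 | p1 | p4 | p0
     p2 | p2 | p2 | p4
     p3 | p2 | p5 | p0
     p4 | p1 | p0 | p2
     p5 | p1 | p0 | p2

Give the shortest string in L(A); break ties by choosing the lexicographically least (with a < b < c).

A breadth-first search from p0 reaches an accepting state first via the path p0 → p5 → p1 → p4 on input aab.
No string of length < 3 is accepted (BFS exhausts all shorter strings without reaching an accepting state), and aab is the lexicographically least accepting string of length 3.

aab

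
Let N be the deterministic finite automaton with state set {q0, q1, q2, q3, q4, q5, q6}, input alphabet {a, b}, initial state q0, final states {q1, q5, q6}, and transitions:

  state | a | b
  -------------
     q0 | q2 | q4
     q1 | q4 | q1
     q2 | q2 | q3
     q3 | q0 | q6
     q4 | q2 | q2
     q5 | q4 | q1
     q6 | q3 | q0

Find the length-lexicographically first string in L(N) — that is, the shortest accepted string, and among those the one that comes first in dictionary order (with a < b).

abb

A breadth-first search from q0 reaches an accepting state first via the path q0 → q2 → q3 → q6 on input abb.
No string of length < 3 is accepted (BFS exhausts all shorter strings without reaching an accepting state), and abb is the lexicographically least accepting string of length 3.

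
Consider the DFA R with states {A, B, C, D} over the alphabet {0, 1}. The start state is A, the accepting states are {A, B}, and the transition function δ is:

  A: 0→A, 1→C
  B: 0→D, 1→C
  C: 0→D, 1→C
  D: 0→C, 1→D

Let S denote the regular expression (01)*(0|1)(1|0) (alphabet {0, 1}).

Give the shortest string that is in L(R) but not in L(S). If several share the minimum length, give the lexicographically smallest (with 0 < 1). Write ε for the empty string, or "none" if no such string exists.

ε

The empty string ε is accepted by R but not by S.
Since ε is the unique shortest string, it is the required witness.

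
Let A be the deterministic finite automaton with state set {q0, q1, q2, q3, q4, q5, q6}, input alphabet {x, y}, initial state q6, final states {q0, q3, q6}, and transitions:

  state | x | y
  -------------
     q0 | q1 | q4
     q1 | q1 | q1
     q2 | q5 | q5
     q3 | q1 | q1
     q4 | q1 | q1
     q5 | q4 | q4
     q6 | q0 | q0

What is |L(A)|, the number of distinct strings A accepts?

3

The useful subgraph on states {q0, q6} is acyclic, so L(A) is finite; the longest accepting path visits 2 useful states, giving maximum string length 1.
Counting accepting paths from q6 by length: 1 of length 0, 2 of length 1. Total 3.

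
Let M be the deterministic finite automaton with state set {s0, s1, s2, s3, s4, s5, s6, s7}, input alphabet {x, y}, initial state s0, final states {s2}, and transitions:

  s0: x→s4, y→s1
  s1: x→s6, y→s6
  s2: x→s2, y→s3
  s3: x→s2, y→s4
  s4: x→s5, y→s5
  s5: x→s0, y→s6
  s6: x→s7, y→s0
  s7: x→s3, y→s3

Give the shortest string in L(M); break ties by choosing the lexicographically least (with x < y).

A breadth-first search from s0 reaches an accepting state first via the path s0 → s1 → s6 → s7 → s3 → s2 on input yxxxx.
No string of length < 5 is accepted (BFS exhausts all shorter strings without reaching an accepting state), and yxxxx is the lexicographically least accepting string of length 5.

yxxxx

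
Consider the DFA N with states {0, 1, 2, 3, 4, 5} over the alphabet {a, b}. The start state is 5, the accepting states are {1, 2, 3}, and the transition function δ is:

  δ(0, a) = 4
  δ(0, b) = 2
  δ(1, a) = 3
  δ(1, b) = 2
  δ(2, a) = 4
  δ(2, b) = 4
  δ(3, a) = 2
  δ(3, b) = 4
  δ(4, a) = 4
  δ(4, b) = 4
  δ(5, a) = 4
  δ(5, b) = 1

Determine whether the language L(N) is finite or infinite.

The useful states (reachable from 5 and able to reach an accepting state) are {1, 2, 3, 5}.
Restricted to these states the transition graph has no cycle, so every accepting path has bounded length and L is finite.

finite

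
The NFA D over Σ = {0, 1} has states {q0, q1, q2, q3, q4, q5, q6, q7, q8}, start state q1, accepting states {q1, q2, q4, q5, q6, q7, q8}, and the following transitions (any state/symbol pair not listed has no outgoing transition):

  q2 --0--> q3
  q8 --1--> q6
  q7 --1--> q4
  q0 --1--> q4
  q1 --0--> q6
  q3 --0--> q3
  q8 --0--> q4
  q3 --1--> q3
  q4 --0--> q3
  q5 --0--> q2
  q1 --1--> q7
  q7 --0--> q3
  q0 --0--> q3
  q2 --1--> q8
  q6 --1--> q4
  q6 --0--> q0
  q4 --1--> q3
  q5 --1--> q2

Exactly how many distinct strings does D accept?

6

The useful subgraph on states {q0, q1, q4, q6, q7} is acyclic, so L(D) is finite; the longest accepting path visits 4 useful states, giving maximum string length 3.
Counting accepting paths from q1 by length: 1 of length 0, 2 of length 1, 2 of length 2, 1 of length 3. Total 6.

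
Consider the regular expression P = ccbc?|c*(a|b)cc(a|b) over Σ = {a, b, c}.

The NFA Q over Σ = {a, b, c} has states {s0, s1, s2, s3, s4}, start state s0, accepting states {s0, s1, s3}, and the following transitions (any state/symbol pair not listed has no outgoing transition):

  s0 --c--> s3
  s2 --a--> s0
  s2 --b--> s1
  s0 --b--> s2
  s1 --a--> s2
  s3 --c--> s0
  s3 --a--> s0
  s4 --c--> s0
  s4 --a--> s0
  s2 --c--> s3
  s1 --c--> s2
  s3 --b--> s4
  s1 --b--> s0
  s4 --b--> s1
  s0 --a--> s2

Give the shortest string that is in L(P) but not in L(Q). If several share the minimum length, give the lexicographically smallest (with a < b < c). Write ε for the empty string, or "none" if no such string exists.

ccb

The string ccb is accepted by P but not by Q.
No shorter string lies in the difference, and ccb is the lexicographically first length-3 string in L(P) \ L(Q).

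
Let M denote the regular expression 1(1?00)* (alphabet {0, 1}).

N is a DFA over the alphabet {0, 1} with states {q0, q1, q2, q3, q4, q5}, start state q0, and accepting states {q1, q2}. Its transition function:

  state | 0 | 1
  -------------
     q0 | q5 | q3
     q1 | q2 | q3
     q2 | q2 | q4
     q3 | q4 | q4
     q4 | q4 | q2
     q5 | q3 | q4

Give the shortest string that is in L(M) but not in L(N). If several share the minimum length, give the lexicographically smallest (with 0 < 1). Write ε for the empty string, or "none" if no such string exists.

1

The string 1 is accepted by M but not by N.
No shorter string lies in the difference, and 1 is the lexicographically first length-1 string in L(M) \ L(N).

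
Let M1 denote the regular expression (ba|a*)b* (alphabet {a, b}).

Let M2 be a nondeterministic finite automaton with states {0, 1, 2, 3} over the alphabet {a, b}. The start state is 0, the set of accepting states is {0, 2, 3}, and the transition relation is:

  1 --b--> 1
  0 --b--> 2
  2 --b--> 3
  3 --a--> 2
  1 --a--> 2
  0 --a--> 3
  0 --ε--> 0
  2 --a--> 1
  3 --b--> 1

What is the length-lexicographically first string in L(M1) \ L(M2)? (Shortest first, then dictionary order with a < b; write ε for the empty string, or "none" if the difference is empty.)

The string ab is accepted by M1 but not by M2.
No shorter string lies in the difference, and ab is the lexicographically first length-2 string in L(M1) \ L(M2).

ab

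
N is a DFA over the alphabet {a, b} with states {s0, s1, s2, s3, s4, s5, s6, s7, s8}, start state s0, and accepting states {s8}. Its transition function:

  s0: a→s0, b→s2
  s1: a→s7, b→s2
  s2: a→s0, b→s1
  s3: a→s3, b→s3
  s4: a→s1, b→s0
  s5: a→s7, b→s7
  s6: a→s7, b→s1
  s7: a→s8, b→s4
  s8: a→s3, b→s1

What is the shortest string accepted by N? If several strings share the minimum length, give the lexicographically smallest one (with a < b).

bbaa

A breadth-first search from s0 reaches an accepting state first via the path s0 → s2 → s1 → s7 → s8 on input bbaa.
No string of length < 4 is accepted (BFS exhausts all shorter strings without reaching an accepting state), and bbaa is the lexicographically least accepting string of length 4.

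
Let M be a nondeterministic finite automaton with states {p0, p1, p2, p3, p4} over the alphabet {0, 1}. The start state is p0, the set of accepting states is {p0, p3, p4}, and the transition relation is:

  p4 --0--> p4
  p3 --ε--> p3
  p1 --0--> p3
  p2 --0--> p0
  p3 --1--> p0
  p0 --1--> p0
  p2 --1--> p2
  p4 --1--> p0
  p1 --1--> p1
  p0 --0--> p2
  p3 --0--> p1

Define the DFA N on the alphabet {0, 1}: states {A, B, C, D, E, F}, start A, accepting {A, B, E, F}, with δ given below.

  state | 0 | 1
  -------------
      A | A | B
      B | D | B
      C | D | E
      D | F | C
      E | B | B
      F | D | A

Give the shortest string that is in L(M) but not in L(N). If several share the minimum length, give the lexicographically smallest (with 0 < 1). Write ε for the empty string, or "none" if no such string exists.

010

The string 010 is accepted by M but not by N.
No shorter string lies in the difference, and 010 is the lexicographically first length-3 string in L(M) \ L(N).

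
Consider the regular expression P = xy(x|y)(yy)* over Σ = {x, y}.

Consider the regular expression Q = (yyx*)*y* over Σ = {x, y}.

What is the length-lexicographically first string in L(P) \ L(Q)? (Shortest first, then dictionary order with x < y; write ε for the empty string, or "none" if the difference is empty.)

The string xyx is accepted by P but not by Q.
No shorter string lies in the difference, and xyx is the lexicographically first length-3 string in L(P) \ L(Q).

xyx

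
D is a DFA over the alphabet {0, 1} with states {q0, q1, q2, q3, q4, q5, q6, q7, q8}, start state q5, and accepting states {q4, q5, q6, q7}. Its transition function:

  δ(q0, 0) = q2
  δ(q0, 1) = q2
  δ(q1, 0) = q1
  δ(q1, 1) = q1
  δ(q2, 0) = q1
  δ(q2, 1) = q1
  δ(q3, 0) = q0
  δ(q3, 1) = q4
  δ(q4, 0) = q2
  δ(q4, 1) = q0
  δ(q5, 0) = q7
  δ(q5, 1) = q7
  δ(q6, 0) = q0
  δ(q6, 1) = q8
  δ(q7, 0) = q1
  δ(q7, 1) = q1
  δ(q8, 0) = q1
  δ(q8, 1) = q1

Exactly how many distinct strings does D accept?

3

The useful subgraph on states {q5, q7} is acyclic, so L(D) is finite; the longest accepting path visits 2 useful states, giving maximum string length 1.
Counting accepting paths from q5 by length: 1 of length 0, 2 of length 1. Total 3.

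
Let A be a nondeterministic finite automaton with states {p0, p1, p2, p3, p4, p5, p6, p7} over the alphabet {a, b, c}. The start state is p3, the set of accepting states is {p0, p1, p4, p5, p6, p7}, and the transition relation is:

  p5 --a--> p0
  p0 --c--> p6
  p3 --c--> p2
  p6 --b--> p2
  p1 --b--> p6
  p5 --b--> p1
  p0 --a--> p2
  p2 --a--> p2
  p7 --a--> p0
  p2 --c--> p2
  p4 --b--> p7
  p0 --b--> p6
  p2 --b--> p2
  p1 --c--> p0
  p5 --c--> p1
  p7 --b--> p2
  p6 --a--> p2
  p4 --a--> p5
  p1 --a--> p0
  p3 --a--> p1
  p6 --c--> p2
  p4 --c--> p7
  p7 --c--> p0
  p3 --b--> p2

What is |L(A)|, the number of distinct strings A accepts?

The useful subgraph on states {p0, p1, p3, p6} is acyclic, so L(A) is finite; the longest accepting path visits 4 useful states, giving maximum string length 3.
Counting accepting paths from p3 by length: 1 of length 1, 3 of length 2, 4 of length 3. Total 8.

8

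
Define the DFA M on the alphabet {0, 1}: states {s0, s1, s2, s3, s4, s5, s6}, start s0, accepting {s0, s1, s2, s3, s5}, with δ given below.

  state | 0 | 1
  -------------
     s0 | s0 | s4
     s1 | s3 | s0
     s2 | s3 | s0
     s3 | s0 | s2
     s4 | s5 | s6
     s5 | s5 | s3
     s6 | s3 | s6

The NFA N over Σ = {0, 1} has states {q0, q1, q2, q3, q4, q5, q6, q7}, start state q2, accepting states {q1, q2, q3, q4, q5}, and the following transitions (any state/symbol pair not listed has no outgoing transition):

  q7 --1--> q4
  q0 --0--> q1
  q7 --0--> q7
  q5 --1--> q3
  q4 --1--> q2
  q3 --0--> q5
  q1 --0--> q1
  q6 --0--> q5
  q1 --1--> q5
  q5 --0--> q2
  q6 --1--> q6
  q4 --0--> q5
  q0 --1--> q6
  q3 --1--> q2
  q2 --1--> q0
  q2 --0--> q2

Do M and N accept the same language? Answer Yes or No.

Exploring the product automaton M × N from the start pair (s0, q2), following both machines on each input symbol, reaches 6 state pairs: (s0, q2), (s4, q0), (s5, q1), (s6, q6), (s3, q5), (s2, q3).
M accepts in {s0, s1, s2, s3, s5} and N accepts in {q1, q2, q3, q4, q5}. In every reachable pair the two components are either both accepting — (s0, q2), (s5, q1), (s3, q5), (s2, q3) — or both non-accepting, so no string is accepted by exactly one of the machines: L(M) \ L(N) and L(N) \ L(M) are both empty.
Hence every string is accepted by M iff it is accepted by N, and the two languages coincide.

Yes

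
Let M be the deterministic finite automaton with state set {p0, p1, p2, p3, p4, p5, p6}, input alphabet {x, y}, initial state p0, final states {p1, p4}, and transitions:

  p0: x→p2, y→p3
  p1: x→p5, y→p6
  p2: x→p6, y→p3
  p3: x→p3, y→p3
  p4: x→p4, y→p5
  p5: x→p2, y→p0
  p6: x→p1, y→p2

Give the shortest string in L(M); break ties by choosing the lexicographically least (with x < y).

xxx

A breadth-first search from p0 reaches an accepting state first via the path p0 → p2 → p6 → p1 on input xxx.
No string of length < 3 is accepted (BFS exhausts all shorter strings without reaching an accepting state), and xxx is the lexicographically least accepting string of length 3.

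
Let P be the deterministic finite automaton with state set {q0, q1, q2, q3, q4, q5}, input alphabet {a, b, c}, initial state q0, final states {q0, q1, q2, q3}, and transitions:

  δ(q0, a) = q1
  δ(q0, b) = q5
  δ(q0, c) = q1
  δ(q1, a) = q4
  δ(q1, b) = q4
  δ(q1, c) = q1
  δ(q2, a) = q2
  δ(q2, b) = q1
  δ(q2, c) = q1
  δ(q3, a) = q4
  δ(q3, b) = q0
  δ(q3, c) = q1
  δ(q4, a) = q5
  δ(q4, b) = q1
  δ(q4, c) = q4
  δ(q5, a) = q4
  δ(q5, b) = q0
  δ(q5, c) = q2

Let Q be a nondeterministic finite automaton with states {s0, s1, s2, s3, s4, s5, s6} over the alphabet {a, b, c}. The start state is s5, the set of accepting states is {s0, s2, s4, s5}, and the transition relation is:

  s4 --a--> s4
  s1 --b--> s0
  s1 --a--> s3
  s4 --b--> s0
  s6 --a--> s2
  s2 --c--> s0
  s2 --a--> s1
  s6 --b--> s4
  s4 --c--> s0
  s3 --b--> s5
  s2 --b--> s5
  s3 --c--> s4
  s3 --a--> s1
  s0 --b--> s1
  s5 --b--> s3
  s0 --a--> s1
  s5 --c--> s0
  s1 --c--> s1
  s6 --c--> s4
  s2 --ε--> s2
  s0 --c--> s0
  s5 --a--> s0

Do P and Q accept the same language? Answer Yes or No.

Exploring the product automaton P × Q from the start pair (q0, s5), following both machines on each input symbol, reaches 5 state pairs: (q0, s5), (q1, s0), (q5, s3), (q4, s1), (q2, s4).
P accepts in {q0, q1, q2, q3} and Q accepts in {s0, s2, s4, s5}. In every reachable pair the two components are either both accepting — (q0, s5), (q1, s0), (q2, s4) — or both non-accepting, so no string is accepted by exactly one of the machines: L(P) \ L(Q) and L(Q) \ L(P) are both empty.
Hence every string is accepted by P iff it is accepted by Q, and the two languages coincide.

Yes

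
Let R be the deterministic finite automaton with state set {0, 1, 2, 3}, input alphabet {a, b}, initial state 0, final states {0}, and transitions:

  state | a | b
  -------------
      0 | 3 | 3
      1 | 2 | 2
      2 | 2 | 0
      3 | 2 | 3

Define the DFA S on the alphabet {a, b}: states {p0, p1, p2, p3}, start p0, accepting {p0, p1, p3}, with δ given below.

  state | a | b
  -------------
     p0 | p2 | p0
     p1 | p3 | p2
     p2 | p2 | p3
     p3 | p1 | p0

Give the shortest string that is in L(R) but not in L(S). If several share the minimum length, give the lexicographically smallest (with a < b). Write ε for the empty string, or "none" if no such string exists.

The string abab is accepted by R but not by S.
No shorter string lies in the difference, and abab is the lexicographically first length-4 string in L(R) \ L(S).

abab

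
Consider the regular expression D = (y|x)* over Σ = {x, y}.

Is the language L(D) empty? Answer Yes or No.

The empty string ε matches the expression, so it belongs to L(D).
Since L(D) contains at least one string, it is not empty.

No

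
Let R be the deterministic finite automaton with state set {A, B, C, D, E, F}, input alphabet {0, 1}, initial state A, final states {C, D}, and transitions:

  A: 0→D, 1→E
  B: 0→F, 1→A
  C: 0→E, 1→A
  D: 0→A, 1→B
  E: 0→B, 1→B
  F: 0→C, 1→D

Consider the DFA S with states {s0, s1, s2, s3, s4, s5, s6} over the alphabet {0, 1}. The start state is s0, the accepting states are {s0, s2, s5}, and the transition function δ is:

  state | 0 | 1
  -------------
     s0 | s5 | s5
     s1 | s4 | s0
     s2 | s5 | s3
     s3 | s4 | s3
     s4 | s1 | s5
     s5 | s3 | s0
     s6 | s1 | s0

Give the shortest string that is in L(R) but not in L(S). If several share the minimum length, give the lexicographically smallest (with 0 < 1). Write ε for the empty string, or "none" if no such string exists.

The string 000 is accepted by R but not by S.
No shorter string lies in the difference, and 000 is the lexicographically first length-3 string in L(R) \ L(S).

000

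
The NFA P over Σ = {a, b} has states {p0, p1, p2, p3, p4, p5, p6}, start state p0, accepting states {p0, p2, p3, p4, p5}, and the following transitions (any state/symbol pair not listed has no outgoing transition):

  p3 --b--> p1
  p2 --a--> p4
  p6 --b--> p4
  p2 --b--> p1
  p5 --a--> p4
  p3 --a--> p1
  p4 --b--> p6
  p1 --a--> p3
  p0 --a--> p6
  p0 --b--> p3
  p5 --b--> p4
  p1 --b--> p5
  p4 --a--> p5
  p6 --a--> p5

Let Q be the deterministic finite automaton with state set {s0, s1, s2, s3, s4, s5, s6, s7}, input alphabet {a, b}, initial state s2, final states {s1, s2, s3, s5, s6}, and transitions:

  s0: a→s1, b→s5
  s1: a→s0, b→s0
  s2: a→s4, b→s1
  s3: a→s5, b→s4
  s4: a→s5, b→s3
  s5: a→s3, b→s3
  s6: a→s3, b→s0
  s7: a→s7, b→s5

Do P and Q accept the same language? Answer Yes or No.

Yes

Exploring the product automaton P × Q from the start pair (p0, s2), following both machines on each input symbol, reaches 6 state pairs: (p0, s2), (p6, s4), (p3, s1), (p5, s5), (p4, s3), (p1, s0).
P accepts in {p0, p2, p3, p4, p5} and Q accepts in {s1, s2, s3, s5, s6}. In every reachable pair the two components are either both accepting — (p0, s2), (p3, s1), (p5, s5), (p4, s3) — or both non-accepting, so no string is accepted by exactly one of the machines: L(P) \ L(Q) and L(Q) \ L(P) are both empty.
Hence every string is accepted by P iff it is accepted by Q, and the two languages coincide.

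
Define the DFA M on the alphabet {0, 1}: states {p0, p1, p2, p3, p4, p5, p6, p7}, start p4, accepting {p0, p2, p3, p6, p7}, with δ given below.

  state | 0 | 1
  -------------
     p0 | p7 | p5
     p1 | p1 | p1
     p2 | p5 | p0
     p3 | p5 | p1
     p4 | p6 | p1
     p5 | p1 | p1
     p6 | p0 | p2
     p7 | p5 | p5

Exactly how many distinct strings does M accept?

The useful subgraph on states {p0, p2, p4, p6, p7} is acyclic, so L(M) is finite; the longest accepting path visits 5 useful states, giving maximum string length 4.
Counting accepting paths from p4 by length: 1 of length 1, 2 of length 2, 2 of length 3, 1 of length 4. Total 6.

6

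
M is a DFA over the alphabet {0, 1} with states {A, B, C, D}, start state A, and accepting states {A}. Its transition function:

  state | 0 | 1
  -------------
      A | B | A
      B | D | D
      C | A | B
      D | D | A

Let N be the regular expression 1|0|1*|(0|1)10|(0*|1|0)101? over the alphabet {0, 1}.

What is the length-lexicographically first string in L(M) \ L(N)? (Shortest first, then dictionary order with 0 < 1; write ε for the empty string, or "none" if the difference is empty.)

001

The string 001 is accepted by M but not by N.
No shorter string lies in the difference, and 001 is the lexicographically first length-3 string in L(M) \ L(N).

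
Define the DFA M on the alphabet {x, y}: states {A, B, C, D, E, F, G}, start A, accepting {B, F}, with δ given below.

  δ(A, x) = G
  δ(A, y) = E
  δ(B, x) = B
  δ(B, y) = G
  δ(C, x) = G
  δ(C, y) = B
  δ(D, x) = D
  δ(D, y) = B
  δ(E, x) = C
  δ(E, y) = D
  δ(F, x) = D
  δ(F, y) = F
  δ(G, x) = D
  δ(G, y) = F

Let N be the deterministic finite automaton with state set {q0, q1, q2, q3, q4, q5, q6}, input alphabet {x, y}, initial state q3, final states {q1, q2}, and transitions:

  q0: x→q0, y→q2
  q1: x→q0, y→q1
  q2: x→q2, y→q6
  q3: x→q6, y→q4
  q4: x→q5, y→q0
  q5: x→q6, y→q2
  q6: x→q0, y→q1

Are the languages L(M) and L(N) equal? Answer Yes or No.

Exploring the product automaton M × N from the start pair (A, q3), following both machines on each input symbol, reaches 7 state pairs: (A, q3), (G, q6), (E, q4), (D, q0), (F, q1), (C, q5), (B, q2).
M accepts in {B, F} and N accepts in {q1, q2}. In every reachable pair the two components are either both accepting — (F, q1), (B, q2) — or both non-accepting, so no string is accepted by exactly one of the machines: L(M) \ L(N) and L(N) \ L(M) are both empty.
Hence every string is accepted by M iff it is accepted by N, and the two languages coincide.

Yes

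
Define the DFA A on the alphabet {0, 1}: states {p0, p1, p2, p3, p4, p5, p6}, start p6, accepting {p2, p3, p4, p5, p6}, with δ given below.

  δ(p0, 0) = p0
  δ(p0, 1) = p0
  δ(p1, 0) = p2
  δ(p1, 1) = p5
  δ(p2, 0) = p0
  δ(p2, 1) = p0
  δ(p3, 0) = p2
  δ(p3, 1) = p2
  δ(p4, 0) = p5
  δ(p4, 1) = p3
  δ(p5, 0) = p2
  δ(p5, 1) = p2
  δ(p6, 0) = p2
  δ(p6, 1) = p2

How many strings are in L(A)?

3

The useful subgraph on states {p2, p6} is acyclic, so L(A) is finite; the longest accepting path visits 2 useful states, giving maximum string length 1.
Counting accepting paths from p6 by length: 1 of length 0, 2 of length 1. Total 3.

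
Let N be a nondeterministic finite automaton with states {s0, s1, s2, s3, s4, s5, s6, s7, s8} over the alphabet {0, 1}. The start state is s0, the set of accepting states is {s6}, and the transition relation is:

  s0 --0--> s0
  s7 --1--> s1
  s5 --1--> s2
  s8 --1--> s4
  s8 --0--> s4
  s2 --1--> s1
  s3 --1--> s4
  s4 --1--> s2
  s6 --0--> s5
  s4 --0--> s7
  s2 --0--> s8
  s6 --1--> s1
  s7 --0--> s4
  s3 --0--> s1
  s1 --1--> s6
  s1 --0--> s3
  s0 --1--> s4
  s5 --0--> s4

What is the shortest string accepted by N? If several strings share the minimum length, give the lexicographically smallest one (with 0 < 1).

A breadth-first search from s0 reaches an accepting state first via the path s0 → s4 → s7 → s1 → s6 on input 1011.
No string of length < 4 is accepted (BFS exhausts all shorter strings without reaching an accepting state), and 1011 is the lexicographically least accepting string of length 4.

1011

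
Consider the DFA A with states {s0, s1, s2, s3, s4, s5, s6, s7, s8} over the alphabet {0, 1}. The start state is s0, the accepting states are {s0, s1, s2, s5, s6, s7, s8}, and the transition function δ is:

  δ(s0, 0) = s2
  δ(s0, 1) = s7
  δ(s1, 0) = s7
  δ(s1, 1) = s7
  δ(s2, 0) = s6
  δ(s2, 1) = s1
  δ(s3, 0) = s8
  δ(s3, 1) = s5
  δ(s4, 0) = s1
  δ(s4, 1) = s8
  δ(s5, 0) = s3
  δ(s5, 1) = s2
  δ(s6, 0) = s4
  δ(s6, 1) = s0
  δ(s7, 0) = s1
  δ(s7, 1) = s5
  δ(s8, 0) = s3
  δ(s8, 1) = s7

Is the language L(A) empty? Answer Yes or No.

The empty string ε is accepted: the run s0 ends in the accepting state s0.
Since at least one string is accepted, L(A) is not empty.

No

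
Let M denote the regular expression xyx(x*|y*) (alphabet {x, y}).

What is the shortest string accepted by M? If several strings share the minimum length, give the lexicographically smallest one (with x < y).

By inspection of the expression, no string of length less than 3 matches, and xyx is the lexicographically first match of length 3.

xyx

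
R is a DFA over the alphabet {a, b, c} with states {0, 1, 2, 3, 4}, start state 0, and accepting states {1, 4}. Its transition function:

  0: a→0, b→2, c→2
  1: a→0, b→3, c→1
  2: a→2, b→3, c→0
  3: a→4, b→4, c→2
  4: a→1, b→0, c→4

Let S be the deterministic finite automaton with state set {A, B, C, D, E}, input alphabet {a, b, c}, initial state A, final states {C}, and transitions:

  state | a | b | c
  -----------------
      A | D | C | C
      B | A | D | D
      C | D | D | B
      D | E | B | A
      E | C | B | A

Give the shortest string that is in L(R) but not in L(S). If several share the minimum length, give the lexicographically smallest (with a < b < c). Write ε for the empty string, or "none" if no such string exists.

bba

The string bba is accepted by R but not by S.
No shorter string lies in the difference, and bba is the lexicographically first length-3 string in L(R) \ L(S).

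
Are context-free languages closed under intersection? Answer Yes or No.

No

{aⁿbⁿcᵐ : m,n≥0} and {aᵐbⁿcⁿ : m,n≥0} are both context-free, but their intersection {aⁿbⁿcⁿ : n≥0} is not (pumping lemma).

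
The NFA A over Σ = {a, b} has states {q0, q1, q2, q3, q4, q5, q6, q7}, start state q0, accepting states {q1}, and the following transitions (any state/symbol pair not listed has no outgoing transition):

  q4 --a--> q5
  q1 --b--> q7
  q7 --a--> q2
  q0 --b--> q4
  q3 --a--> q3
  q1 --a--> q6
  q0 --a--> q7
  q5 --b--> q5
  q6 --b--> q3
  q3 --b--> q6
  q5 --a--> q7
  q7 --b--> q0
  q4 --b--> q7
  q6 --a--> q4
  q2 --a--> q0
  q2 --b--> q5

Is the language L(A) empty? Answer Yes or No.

Yes

The states reachable from the start state are {q0, q2, q4, q5, q7}.
None of the accepting states {q1} is reachable, so no string is accepted and L(A) = ∅.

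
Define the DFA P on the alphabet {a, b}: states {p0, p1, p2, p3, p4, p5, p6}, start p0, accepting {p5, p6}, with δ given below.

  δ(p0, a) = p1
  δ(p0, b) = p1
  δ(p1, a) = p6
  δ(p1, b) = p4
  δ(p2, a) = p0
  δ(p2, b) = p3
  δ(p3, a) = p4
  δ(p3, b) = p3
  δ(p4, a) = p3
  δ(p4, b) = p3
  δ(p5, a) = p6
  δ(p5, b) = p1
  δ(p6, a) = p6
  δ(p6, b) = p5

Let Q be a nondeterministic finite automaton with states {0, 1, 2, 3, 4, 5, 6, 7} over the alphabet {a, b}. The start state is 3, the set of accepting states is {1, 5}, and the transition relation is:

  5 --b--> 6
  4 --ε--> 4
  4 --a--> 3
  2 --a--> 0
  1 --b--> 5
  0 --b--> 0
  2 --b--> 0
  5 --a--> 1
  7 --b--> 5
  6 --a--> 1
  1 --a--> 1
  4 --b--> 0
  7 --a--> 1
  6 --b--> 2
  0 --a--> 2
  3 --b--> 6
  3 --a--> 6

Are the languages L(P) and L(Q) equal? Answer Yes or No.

Yes

Exploring the product automaton P × Q from the start pair (p0, 3), following both machines on each input symbol, reaches 6 state pairs: (p0, 3), (p1, 6), (p6, 1), (p4, 2), (p5, 5), (p3, 0).
P accepts in {p5, p6} and Q accepts in {1, 5}. In every reachable pair the two components are either both accepting — (p6, 1), (p5, 5) — or both non-accepting, so no string is accepted by exactly one of the machines: L(P) \ L(Q) and L(Q) \ L(P) are both empty.
Hence every string is accepted by P iff it is accepted by Q, and the two languages coincide.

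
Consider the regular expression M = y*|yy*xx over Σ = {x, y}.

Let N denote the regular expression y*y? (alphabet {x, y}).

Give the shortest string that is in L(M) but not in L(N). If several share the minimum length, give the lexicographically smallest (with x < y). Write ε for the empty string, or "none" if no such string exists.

yxx

The string yxx is accepted by M but not by N.
No shorter string lies in the difference, and yxx is the lexicographically first length-3 string in L(M) \ L(N).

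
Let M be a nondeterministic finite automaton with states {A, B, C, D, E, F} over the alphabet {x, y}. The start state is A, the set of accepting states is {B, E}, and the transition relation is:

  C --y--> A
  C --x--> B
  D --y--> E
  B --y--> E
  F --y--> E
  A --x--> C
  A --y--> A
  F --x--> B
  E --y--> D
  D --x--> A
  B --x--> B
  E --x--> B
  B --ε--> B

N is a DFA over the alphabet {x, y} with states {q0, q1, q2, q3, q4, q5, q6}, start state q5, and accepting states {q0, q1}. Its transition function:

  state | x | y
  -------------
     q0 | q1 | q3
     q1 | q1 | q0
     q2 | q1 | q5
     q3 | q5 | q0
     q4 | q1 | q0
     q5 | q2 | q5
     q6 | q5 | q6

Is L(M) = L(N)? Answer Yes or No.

Yes

Exploring the product automaton M × N from the start pair (A, q5), following both machines on each input symbol, reaches 5 state pairs: (A, q5), (C, q2), (B, q1), (E, q0), (D, q3).
M accepts in {B, E} and N accepts in {q0, q1}. In every reachable pair the two components are either both accepting — (B, q1), (E, q0) — or both non-accepting, so no string is accepted by exactly one of the machines: L(M) \ L(N) and L(N) \ L(M) are both empty.
Hence every string is accepted by M iff it is accepted by N, and the two languages coincide.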